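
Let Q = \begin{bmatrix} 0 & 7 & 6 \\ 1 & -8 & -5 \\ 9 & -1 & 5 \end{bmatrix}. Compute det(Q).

|Q| = 76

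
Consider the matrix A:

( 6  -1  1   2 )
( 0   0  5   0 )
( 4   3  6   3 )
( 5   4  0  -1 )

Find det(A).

535

Expand along row 2 (it has 3 zeros):
  − (5) · M_23   where M_23 = det([6 -1 2; 4 3 3; 5 4 -1]) = -107
det = (-1)·(5)·(-107) = 535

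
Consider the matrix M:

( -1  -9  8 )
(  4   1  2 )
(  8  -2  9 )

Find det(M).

39

Expand along row 1:
  + (-1) · |1 2; -2 9| = (-1)·(9 − (-4)) = -13
  − (-9) · |4 2; 8 9| = −(-9)·(36 − 16) = 180
  + 8 · |4 1; 8 -2| = 8·(-8 − 8) = -128
Sum: (-13) + (180) + (-128) = 39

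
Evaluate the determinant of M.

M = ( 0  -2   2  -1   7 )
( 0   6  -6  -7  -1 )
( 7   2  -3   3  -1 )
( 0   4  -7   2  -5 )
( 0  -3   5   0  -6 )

Expand along column 1 (it has 4 zeros):
  + (7) · M_31   where M_31 = det([-2 2 -1 7; 6 -6 -7 -1; 4 -7 2 -5; -3 5 0 -6]) = -450
det = (+1)·(7)·(-450) = -3150

-3150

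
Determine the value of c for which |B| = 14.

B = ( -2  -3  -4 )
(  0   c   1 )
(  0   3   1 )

Expanding along the column containing c, det(B) is linear in c: det(B) = (-2)·c + (6).
Set (-2)·c + (6) = 14  ⇒  (-2)·c = 8  ⇒  c = -4.

-4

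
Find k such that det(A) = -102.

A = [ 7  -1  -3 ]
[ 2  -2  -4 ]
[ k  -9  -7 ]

-6

Expanding along the row containing k, det(A) is linear in k: det(A) = (-2)·k + (-114).
Set (-2)·k + (-114) = -102  ⇒  (-2)·k = 12  ⇒  k = -6.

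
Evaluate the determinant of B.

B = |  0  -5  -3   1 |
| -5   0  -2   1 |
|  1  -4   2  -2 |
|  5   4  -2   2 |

Expand along row 1 (it has 1 zero):
  − (-5) · M_12   where M_12 = det([-5 -2 1; 1 2 -2; 5 -2 2]) = 12
  + (-3) · M_13   where M_13 = det([-5 0 1; 1 -4 -2; 5 4 2]) = 24
  − (1) · M_14   where M_14 = det([-5 0 -2; 1 -4 2; 5 4 -2]) = -48
det = (-1)·(-5)·(12) + (+1)·(-3)·(24) + (-1)·(1)·(-48) = 36

36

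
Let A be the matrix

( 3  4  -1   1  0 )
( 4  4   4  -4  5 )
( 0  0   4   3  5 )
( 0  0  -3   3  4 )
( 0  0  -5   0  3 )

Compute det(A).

|A| = -312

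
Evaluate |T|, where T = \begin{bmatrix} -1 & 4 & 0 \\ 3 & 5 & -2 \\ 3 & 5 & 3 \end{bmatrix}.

|T| = -85

Expand along row 1:
  + (-1) · |5 -2; 5 3| = (-1)·(15 − (-10)) = -25
  − 4 · |3 -2; 3 3| = −4·(9 − (-6)) = -60
Sum: (-25) + (-60) = -85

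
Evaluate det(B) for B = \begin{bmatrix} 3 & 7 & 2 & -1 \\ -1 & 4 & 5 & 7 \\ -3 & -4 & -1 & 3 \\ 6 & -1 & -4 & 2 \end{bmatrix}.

The determinant is -514.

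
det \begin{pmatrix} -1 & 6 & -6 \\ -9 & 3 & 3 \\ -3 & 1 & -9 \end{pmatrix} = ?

-510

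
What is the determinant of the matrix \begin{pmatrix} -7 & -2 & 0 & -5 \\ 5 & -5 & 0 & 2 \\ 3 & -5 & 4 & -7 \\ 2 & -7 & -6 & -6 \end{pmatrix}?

Expand along column 3 (it has 2 zeros):
  + (4) · M_33   where M_33 = det([-7 -2 -5; 5 -5 2; 2 -7 -6]) = -251
  − (-6) · M_43   where M_43 = det([-7 -2 -5; 5 -5 2; 3 -5 -7]) = -347
det = (+1)·(4)·(-251) + (-1)·(-6)·(-347) = -3086

-3086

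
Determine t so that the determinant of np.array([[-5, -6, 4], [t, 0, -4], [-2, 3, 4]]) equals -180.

t = -2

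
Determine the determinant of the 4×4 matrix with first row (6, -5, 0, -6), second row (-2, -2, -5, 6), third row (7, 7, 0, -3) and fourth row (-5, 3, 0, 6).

525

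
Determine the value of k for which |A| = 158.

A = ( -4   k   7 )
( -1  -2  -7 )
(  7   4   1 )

-4

Expanding along the row containing k, det(A) is linear in k: det(A) = (-48)·k + (-34).
Set (-48)·k + (-34) = 158  ⇒  (-48)·k = 192  ⇒  k = -4.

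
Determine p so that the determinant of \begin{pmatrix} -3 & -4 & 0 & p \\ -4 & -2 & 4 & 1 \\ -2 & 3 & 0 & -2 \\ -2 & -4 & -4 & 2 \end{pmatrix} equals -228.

Expanding along the column containing p, det(B) is linear in p: det(B) = (-120)·p + (252).
Set (-120)·p + (252) = -228  ⇒  (-120)·p = -480  ⇒  p = 4.

4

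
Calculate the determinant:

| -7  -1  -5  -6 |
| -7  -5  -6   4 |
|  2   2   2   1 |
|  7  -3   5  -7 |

-192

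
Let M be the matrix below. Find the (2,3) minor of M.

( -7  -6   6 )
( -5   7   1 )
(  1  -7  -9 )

The minor is 55.

Delete row 2 and column 3; the remaining 2×2 submatrix is [-7 -6; 1 -7].
Its determinant is (-7)·(-7) − (-6)·1 = 55.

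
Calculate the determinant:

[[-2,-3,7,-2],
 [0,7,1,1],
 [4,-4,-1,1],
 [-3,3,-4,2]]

The determinant is -451.

Expand along row 2 (it has 1 zero):
  + (7) · M_22   where M_22 = det([-2 7 -2; 4 -1 1; -3 -4 2]) = -43
  − (1) · M_23   where M_23 = det([-2 -3 -2; 4 -4 1; -3 3 2]) = 55
  + (1) · M_24   where M_24 = det([-2 -3 7; 4 -4 -1; -3 3 -4]) = -95
det = (+1)·(7)·(-43) + (-1)·(1)·(55) + (+1)·(1)·(-95) = -451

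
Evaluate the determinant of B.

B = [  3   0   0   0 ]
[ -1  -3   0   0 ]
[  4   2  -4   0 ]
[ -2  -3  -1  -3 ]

-108

B is lower triangular, so det(B) is the product of the diagonal entries:
det = (3) · (-3) · (-4) · (-3) = -108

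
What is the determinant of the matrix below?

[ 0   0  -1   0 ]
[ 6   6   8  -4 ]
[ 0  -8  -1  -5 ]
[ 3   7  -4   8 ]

Expand along row 1 (it has 3 zeros):
  + (-1) · M_13   where M_13 = det([6 6 -4; 0 -8 -5; 3 7 8]) = -360
det = (+1)·(-1)·(-360) = 360

360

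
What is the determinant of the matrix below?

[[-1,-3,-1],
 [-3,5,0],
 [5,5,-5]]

110

Expand along row 2:
  − (-3) · |-3 -1; 5 -5| = −(-3)·(15 − (-5)) = 60
  + 5 · |-1 -1; 5 -5| = 5·(5 − (-5)) = 50
Sum: (60) + (50) = 110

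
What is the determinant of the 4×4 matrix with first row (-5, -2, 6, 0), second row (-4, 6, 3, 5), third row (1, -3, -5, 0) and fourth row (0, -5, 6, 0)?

Expand along column 4 (it has 3 zeros):
  + (5) · M_24   where M_24 = det([-5 -2 6; 1 -3 -5; 0 -5 6]) = 197
det = (+1)·(5)·(197) = 985

The determinant is 985.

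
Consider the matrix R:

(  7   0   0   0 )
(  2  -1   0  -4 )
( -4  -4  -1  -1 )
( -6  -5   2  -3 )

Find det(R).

Expand along row 1 (it has 3 zeros):
  + (7) · M_11   where M_11 = det([-1 0 -4; -4 -1 -1; -5 2 -3]) = 47
det = (+1)·(7)·(47) = 329

329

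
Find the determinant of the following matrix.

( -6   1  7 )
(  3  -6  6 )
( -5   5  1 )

Expand along column 1:
  + (-6) · |-6 6; 5 1| = (-6)·(-6 − 30) = 216
  − 3 · |1 7; 5 1| = −3·(1 − 35) = 102
  + (-5) · |1 7; -6 6| = (-5)·(6 − (-42)) = -240
Sum: (216) + (102) + (-240) = 78

78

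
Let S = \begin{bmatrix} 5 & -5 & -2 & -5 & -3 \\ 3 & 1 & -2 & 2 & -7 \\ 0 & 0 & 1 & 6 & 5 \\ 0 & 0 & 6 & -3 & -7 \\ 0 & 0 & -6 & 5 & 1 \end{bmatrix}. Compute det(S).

S is block upper-triangular with a 2×2 block and a 3×3 block on the diagonal, so its determinant equals the product of the determinants of the diagonal blocks.
det of the 2×2 block = 20
det of the 3×3 block = 308
det = (20)·(308) = 6160

|S| = 6160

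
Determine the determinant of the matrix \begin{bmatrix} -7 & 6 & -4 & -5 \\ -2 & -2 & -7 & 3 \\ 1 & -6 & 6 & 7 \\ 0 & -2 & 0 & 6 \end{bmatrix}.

Expand along row 4 (it has 2 zeros):
  + (-2) · M_42   where M_42 = det([-7 -4 -5; -2 -7 3; 1 6 7]) = 426
  + (6) · M_44   where M_44 = det([-7 6 -4; -2 -2 -7; 1 -6 6]) = 352
det = (+1)·(-2)·(426) + (+1)·(6)·(352) = 1260

The determinant is 1260.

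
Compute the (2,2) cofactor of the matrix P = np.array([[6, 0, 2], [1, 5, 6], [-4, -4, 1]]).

14

Delete row 2 and column 2; the remaining 2×2 submatrix is [6 2; -4 1].
Its determinant is 6·1 − 2·(-4) = 14.
The cofactor carries sign (−1)^(2+2) = +1, so C_{2,2} = +(14) = 14.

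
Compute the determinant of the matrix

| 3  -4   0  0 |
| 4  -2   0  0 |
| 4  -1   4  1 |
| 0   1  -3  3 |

The determinant is 150.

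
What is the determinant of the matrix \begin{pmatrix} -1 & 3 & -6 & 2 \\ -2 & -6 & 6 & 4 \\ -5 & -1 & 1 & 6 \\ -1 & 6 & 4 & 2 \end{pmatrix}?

Expand along row 1:
  + (-1) · M_11   where M_11 = det([-6 6 4; -1 1 6; 6 4 2]) = 320
  − (3) · M_12   where M_12 = det([-2 6 4; -5 1 6; -1 4 2]) = -8
  + (-6) · M_13   where M_13 = det([-2 -6 4; -5 -1 6; -1 6 2]) = -72
  − (2) · M_14   where M_14 = det([-2 -6 6; -5 -1 1; -1 6 4]) = -280
det = (+1)·(-1)·(320) + (-1)·(3)·(-8) + (+1)·(-6)·(-72) + (-1)·(2)·(-280) = 696

696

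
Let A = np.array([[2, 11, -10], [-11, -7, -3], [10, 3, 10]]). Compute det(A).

Expand along row 1:
  + 2 · |-7 -3; 3 10| = 2·(-70 − (-9)) = -122
  − 11 · |-11 -3; 10 10| = −11·(-110 − (-30)) = 880
  + (-10) · |-11 -7; 10 3| = (-10)·(-33 − (-70)) = -370
Sum: (-122) + (880) + (-370) = 388

388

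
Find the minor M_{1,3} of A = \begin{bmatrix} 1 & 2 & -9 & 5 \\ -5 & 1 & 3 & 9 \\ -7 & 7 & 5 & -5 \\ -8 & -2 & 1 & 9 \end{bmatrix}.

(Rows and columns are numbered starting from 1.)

468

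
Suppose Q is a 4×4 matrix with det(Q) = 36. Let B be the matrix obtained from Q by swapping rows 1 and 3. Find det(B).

-36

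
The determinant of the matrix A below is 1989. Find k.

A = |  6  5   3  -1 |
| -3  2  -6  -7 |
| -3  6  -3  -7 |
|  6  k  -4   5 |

2

Expanding along the column containing k, det(A) is linear in k: det(A) = (135)·k + (1719).
Set (135)·k + (1719) = 1989  ⇒  (135)·k = 270  ⇒  k = 2.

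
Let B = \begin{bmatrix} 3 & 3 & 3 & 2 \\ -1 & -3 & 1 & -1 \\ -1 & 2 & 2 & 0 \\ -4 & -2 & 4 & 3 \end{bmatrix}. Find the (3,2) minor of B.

Delete row 3 and column 2; the remaining 3×3 submatrix is [3 3 2; -1 1 -1; -4 4 3].
Its determinant is 42.

42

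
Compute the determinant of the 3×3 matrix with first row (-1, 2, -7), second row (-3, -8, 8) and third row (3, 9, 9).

Expand along row 1:
  + (-1) · |-8 8; 9 9| = (-1)·(-72 − 72) = 144
  − 2 · |-3 8; 3 9| = −2·(-27 − 24) = 102
  + (-7) · |-3 -8; 3 9| = (-7)·(-27 − (-24)) = 21
Sum: (144) + (102) + (21) = 267

The determinant is 267.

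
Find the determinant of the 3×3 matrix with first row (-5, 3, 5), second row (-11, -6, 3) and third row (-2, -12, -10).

Expand along column 1:
  + (-5) · |-6 3; -12 -10| = (-5)·(60 − (-36)) = -480
  − (-11) · |3 5; -12 -10| = −(-11)·(-30 − (-60)) = 330
  + (-2) · |3 5; -6 3| = (-2)·(9 − (-30)) = -78
Sum: (-480) + (330) + (-78) = -228

-228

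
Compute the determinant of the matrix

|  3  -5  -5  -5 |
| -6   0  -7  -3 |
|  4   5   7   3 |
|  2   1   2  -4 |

Expand along row 2 (it has 1 zero):
  − (-6) · M_21   where M_21 = det([-5 -5 -5; 5 7 3; 1 2 -4]) = 40
  − (-7) · M_23   where M_23 = det([3 -5 -5; 4 5 3; 2 1 -4]) = -149
  + (-3) · M_24   where M_24 = det([3 -5 -5; 4 5 7; 2 1 2]) = 9
det = (-1)·(-6)·(40) + (-1)·(-7)·(-149) + (+1)·(-3)·(9) = -830

-830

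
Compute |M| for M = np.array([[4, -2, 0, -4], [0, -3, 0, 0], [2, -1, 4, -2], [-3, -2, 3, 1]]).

|M| = 96

Expand along row 2 (it has 3 zeros):
  + (-3) · M_22   where M_22 = det([4 0 -4; 2 4 -2; -3 3 1]) = -32
det = (+1)·(-3)·(-32) = 96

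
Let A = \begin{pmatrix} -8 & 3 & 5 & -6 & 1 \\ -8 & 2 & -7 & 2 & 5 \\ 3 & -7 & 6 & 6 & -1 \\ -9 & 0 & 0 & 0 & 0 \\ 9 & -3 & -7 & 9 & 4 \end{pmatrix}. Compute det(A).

The determinant is 1863.

Expand along row 4 (it has 4 zeros):
  − (-9) · M_41   where M_41 = det([3 5 -6 1; 2 -7 2 5; -7 6 6 -1; -3 -7 9 4]) = 207
det = (-1)·(-9)·(207) = 1863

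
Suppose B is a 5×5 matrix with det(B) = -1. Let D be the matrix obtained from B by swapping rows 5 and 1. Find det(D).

Swapping two rows multiplies the determinant by −1.
det(D) = (-1)·(-1) = 1

1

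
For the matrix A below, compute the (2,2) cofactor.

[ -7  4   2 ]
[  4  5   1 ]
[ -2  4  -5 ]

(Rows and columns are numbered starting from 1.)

The cofactor is 39.

Delete row 2 and column 2; the remaining 2×2 submatrix is [-7 2; -2 -5].
Its determinant is (-7)·(-5) − 2·(-2) = 39.
The cofactor carries sign (−1)^(2+2) = +1, so C_{2,2} = +(39) = 39.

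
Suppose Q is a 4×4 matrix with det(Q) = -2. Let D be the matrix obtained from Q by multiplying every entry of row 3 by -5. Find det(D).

The determinant is 10.

Scaling one row by -5 multiplies the determinant by -5.
det(D) = (-5)·(-2) = 10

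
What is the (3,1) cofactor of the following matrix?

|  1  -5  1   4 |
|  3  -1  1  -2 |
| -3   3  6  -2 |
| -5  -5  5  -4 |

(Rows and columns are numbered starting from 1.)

-24

Delete row 3 and column 1; the remaining 3×3 submatrix is [-5 1 4; -1 1 -2; -5 5 -4].
Its determinant is -24.
The cofactor carries sign (−1)^(3+1) = +1, so C_{3,1} = +(-24) = -24.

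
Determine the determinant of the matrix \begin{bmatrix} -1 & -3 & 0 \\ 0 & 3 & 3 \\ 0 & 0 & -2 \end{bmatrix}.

6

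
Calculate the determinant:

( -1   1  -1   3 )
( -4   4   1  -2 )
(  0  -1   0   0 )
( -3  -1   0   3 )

-12

Expand along row 3 (it has 3 zeros):
  − (-1) · M_32   where M_32 = det([-1 -1 3; -4 1 -2; -3 0 3]) = -12
det = (-1)·(-1)·(-12) = -12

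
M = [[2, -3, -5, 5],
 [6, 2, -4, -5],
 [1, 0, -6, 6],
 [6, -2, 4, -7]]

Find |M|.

Expand along row 3 (it has 1 zero):
  + (1) · M_31   where M_31 = det([-3 -5 5; 2 -4 -5; -2 4 -7]) = -264
  + (-6) · M_33   where M_33 = det([2 -3 5; 6 2 -5; 6 -2 -7]) = -204
  − (6) · M_34   where M_34 = det([2 -3 -5; 6 2 -4; 6 -2 4]) = 264
det = (+1)·(1)·(-264) + (+1)·(-6)·(-204) + (-1)·(6)·(264) = -624

The determinant is -624.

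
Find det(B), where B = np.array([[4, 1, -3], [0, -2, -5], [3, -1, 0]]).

det(B) = -53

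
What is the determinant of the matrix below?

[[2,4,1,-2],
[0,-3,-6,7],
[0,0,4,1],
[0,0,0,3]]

-72

The matrix is upper triangular, so the determinant is the product of the diagonal entries:
det = (2) · (-3) · (4) · (3) = -72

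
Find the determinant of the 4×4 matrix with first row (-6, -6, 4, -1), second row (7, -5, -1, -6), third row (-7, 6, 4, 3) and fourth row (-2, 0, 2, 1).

364

Expand along row 4 (it has 1 zero):
  − (-2) · M_41   where M_41 = det([-6 4 -1; -5 -1 -6; 6 4 3]) = -196
  − (2) · M_43   where M_43 = det([-6 -6 -1; 7 -5 -6; -7 6 3]) = -259
  + (1) · M_44   where M_44 = det([-6 -6 4; 7 -5 -1; -7 6 4]) = 238
det = (-1)·(-2)·(-196) + (-1)·(2)·(-259) + (+1)·(1)·(238) = 364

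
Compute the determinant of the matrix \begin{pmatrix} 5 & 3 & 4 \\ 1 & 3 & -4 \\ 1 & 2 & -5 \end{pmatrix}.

Expand along column 1:
  + 5 · |3 -4; 2 -5| = 5·(-15 − (-8)) = -35
  − 1 · |3 4; 2 -5| = −1·(-15 − 8) = 23
  + 1 · |3 4; 3 -4| = 1·(-12 − 12) = -24
Sum: (-35) + (23) + (-24) = -36

The determinant is -36.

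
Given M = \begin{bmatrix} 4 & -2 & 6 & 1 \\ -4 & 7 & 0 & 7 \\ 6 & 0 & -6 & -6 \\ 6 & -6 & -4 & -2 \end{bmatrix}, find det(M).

Expand along row 2 (it has 1 zero):
  − (-4) · M_21   where M_21 = det([-2 6 1; 0 -6 -6; -6 -4 -2]) = 204
  + (7) · M_22   where M_22 = det([4 6 1; 6 -6 -6; 6 -4 -2]) = -180
  + (7) · M_24   where M_24 = det([4 -2 6; 6 0 -6; 6 -6 -4]) = -336
det = (-1)·(-4)·(204) + (+1)·(7)·(-180) + (+1)·(7)·(-336) = -2796

det(M) = -2796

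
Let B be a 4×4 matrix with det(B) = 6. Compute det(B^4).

1296

det(B^4) = (det B)^4 = (6)^4 = 1296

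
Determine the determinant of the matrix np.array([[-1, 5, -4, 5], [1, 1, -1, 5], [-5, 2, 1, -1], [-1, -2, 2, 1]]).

-72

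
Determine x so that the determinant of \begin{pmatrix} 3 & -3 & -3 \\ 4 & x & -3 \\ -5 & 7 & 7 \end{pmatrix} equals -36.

x = -9

Expanding along the column containing x, det(A) is linear in x: det(A) = (6)·x + (18).
Set (6)·x + (18) = -36  ⇒  (6)·x = -54  ⇒  x = -9.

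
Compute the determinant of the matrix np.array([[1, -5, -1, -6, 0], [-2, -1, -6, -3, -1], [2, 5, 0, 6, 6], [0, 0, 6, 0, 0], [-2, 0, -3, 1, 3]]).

The determinant is -1440.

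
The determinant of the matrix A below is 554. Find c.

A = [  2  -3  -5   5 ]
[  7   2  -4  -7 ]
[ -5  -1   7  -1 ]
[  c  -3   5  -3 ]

Expanding along the row containing c, det(A) is linear in c: det(A) = (154)·c + (246).
Set (154)·c + (246) = 554  ⇒  (154)·c = 308  ⇒  c = 2.

2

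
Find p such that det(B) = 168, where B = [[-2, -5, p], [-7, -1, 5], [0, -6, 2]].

7

Expanding along the column containing p, det(B) is linear in p: det(B) = (42)·p + (-126).
Set (42)·p + (-126) = 168  ⇒  (42)·p = 294  ⇒  p = 7.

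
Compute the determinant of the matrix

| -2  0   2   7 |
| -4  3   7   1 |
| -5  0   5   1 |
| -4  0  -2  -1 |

Expand along column 2 (it has 3 zeros):
  + (3) · M_22   where M_22 = det([-2 2 7; -5 5 1; -4 -2 -1]) = 198
det = (+1)·(3)·(198) = 594

594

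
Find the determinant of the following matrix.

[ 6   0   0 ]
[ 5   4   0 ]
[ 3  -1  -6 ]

-144

The matrix is lower triangular, so the determinant is the product of the diagonal entries:
det = (6) · (4) · (-6) = -144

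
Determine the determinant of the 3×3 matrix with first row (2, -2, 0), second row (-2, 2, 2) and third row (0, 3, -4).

The determinant is -12.

Expand along row 1:
  + 2 · |2 2; 3 -4| = 2·(-8 − 6) = -28
  − (-2) · |-2 2; 0 -4| = −(-2)·(8 − 0) = 16
Sum: (-28) + (16) = -12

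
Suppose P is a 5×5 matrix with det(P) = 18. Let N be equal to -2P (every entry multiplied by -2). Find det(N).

The determinant is -576.

For a 5×5 matrix, det(-2P) = (-2)^5·det(P) = -32·det(P).
det(N) = (-32)·(18) = -576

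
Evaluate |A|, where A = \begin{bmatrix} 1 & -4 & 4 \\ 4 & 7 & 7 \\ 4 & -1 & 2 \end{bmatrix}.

The determinant is -187.

Expand along row 1:
  + 1 · |7 7; -1 2| = 1·(14 − (-7)) = 21
  − (-4) · |4 7; 4 2| = −(-4)·(8 − 28) = -80
  + 4 · |4 7; 4 -1| = 4·(-4 − 28) = -128
Sum: (21) + (-80) + (-128) = -187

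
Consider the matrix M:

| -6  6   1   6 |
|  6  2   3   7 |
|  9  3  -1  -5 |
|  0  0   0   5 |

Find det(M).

Expand along row 4 (it has 3 zeros):
  + (5) · M_44   where M_44 = det([-6 6 1; 6 2 3; 9 3 -1]) = 264
det = (+1)·(5)·(264) = 1320

|M| = 1320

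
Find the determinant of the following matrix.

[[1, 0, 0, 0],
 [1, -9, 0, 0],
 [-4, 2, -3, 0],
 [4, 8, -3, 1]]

The matrix is lower triangular, so the determinant is the product of the diagonal entries:
det = (1) · (-9) · (-3) · (1) = 27

27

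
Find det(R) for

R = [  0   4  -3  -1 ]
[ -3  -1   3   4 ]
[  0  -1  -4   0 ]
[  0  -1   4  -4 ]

|R| = 252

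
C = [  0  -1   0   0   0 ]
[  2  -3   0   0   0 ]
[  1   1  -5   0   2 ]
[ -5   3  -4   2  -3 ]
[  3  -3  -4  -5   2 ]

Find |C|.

222

C is block lower-triangular with a 2×2 block and a 3×3 block on the diagonal, so its determinant equals the product of the determinants of the diagonal blocks.
det of the 2×2 block = 2
det of the 3×3 block = 111
det = (2)·(111) = 222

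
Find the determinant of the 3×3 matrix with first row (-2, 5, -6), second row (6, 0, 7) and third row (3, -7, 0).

Expand along column 2:
  − 5 · |6 7; 3 0| = −5·(0 − 21) = 105
  − (-7) · |-2 -6; 6 7| = −(-7)·(-14 − (-36)) = 154
Sum: (105) + (154) = 259

259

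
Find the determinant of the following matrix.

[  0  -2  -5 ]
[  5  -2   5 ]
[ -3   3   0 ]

Expand along row 1:
  − (-2) · |5 5; -3 0| = −(-2)·(0 − (-15)) = 30
  + (-5) · |5 -2; -3 3| = (-5)·(15 − 6) = -45
Sum: (30) + (-45) = -15

-15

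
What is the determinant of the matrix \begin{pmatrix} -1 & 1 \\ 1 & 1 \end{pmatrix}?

det = (-1)·1 − 1·1 = -1 − 1 = -2

-2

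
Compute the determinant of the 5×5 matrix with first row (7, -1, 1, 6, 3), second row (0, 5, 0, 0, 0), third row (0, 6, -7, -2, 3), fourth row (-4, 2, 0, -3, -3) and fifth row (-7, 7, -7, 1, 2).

The determinant is -2380.

Expand along row 2 (it has 4 zeros):
  + (5) · M_22   where M_22 = det([7 1 6 3; 0 -7 -2 3; -4 0 -3 -3; -7 -7 1 2]) = -476
det = (+1)·(5)·(-476) = -2380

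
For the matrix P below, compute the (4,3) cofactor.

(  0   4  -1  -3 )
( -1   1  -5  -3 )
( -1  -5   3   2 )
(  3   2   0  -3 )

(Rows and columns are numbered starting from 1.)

The cofactor is -2.

Delete row 4 and column 3; the remaining 3×3 submatrix is [0 4 -3; -1 1 -3; -1 -5 2].
Its determinant is 2.
The cofactor carries sign (−1)^(4+3) = −1, so C_{4,3} = −(2) = -2.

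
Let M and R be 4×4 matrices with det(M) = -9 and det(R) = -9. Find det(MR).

det(MR) = det(M)·det(R) = (-9)·(-9) = 81

det(MR) = 81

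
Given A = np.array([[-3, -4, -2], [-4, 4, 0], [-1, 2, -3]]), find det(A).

The determinant is 92.

Expand along row 2:
  − (-4) · |-4 -2; 2 -3| = −(-4)·(12 − (-4)) = 64
  + 4 · |-3 -2; -1 -3| = 4·(9 − 2) = 28
Sum: (64) + (28) = 92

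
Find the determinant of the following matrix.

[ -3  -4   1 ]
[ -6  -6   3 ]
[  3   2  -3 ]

Expand along row 1:
  + (-3) · |-6 3; 2 -3| = (-3)·(18 − 6) = -36
  − (-4) · |-6 3; 3 -3| = −(-4)·(18 − 9) = 36
  + 1 · |-6 -6; 3 2| = 1·(-12 − (-18)) = 6
Sum: (-36) + (36) + (6) = 6

6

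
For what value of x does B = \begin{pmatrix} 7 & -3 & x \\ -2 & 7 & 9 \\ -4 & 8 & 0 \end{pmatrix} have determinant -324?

Expanding along the row containing x, det(B) is linear in x: det(B) = (12)·x + (-396).
Set (12)·x + (-396) = -324  ⇒  (12)·x = 72  ⇒  x = 6.

6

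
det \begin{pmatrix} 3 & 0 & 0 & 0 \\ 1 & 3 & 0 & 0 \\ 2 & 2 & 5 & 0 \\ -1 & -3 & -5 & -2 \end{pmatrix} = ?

The matrix is lower triangular, so the determinant is the product of the diagonal entries:
det = (3) · (3) · (5) · (-2) = -90

-90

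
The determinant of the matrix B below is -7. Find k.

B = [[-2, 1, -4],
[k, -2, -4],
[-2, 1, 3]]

5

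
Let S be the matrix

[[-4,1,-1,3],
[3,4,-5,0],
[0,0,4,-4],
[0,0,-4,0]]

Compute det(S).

S is block upper-triangular with a 2×2 block and a 2×2 block on the diagonal, so its determinant equals the product of the determinants of the diagonal blocks.
det of the 2×2 block = -19
det of the 2×2 block = -16
det = (-19)·(-16) = 304

|S| = 304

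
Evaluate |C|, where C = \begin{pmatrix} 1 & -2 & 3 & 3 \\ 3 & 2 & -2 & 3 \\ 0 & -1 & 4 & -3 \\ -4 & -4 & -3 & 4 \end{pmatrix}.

Expand along row 3 (it has 1 zero):
  − (-1) · M_32   where M_32 = det([1 3 3; 3 -2 3; -4 -3 4]) = -122
  + (4) · M_33   where M_33 = det([1 -2 3; 3 2 3; -4 -4 4]) = 56
  − (-3) · M_34   where M_34 = det([1 -2 3; 3 2 -2; -4 -4 -3]) = -60
det = (-1)·(-1)·(-122) + (+1)·(4)·(56) + (-1)·(-3)·(-60) = -78

-78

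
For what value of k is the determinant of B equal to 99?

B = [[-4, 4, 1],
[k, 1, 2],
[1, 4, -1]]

k = 7

Expanding along the row containing k, det(B) is linear in k: det(B) = (8)·k + (43).
Set (8)·k + (43) = 99  ⇒  (8)·k = 56  ⇒  k = 7.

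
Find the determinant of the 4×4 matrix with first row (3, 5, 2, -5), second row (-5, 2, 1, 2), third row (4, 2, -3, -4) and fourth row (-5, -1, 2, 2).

Expand along row 1:
  + (3) · M_11   where M_11 = det([2 1 2; 2 -3 -4; -1 2 2]) = 6
  − (5) · M_12   where M_12 = det([-5 1 2; 4 -3 -4; -5 2 2]) = -12
  + (2) · M_13   where M_13 = det([-5 2 2; 4 2 -4; -5 -1 2]) = 36
  − (-5) · M_14   where M_14 = det([-5 2 1; 4 2 -3; -5 -1 2]) = 15
det = (+1)·(3)·(6) + (-1)·(5)·(-12) + (+1)·(2)·(36) + (-1)·(-5)·(15) = 225

The determinant is 225.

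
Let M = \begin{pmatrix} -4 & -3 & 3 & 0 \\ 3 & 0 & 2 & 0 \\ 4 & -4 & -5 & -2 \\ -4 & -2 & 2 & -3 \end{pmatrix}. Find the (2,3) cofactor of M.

Delete row 2 and column 3; the remaining 3×3 submatrix is [-4 -3 0; 4 -4 -2; -4 -2 -3].
Its determinant is -92.
The cofactor carries sign (−1)^(2+3) = −1, so C_{2,3} = −(-92) = 92.

The cofactor is 92.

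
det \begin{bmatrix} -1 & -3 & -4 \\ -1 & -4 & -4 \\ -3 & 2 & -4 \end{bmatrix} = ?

The determinant is 8.

Expand along column 1:
  + (-1) · |-4 -4; 2 -4| = (-1)·(16 − (-8)) = -24
  − (-1) · |-3 -4; 2 -4| = −(-1)·(12 − (-8)) = 20
  + (-3) · |-3 -4; -4 -4| = (-3)·(12 − 16) = 12
Sum: (-24) + (20) + (12) = 8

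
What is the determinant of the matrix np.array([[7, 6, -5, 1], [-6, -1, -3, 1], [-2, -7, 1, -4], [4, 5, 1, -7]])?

Expand along row 1:
  + (7) · M_11   where M_11 = det([-1 -3 1; -7 1 -4; 5 1 -7]) = 198
  − (6) · M_12   where M_12 = det([-6 -3 1; -2 1 -4; 4 1 -7]) = 102
  + (-5) · M_13   where M_13 = det([-6 -1 1; -2 -7 -4; 4 5 -7]) = -366
  − (1) · M_14   where M_14 = det([-6 -1 -3; -2 -7 1; 4 5 1]) = 12
det = (+1)·(7)·(198) + (-1)·(6)·(102) + (+1)·(-5)·(-366) + (-1)·(1)·(12) = 2592

2592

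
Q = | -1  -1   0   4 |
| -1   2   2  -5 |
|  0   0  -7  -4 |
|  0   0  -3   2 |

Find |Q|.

Q is block upper-triangular with a 2×2 block and a 2×2 block on the diagonal, so its determinant equals the product of the determinants of the diagonal blocks.
det of the 2×2 block = -3
det of the 2×2 block = -26
det = (-3)·(-26) = 78

78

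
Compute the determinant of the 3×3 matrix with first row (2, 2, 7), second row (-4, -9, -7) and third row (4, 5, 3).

The determinant is 96.

Expand along row 1:
  + 2 · |-9 -7; 5 3| = 2·(-27 − (-35)) = 16
  − 2 · |-4 -7; 4 3| = −2·(-12 − (-28)) = -32
  + 7 · |-4 -9; 4 5| = 7·(-20 − (-36)) = 112
Sum: (16) + (-32) + (112) = 96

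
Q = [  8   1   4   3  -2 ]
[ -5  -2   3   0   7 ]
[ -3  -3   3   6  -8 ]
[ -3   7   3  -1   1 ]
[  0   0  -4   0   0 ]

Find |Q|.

det(Q) = 13688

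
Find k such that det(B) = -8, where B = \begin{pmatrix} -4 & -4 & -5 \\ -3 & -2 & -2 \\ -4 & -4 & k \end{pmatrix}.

-3

Expanding along the row containing k, det(B) is linear in k: det(B) = (-4)·k + (-20).
Set (-4)·k + (-20) = -8  ⇒  (-4)·k = 12  ⇒  k = -3.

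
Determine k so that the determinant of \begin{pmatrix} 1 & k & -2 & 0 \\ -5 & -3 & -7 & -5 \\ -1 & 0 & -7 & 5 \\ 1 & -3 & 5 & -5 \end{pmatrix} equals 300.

Expanding along the column containing k, det(B) is linear in k: det(B) = (60)·k + (360).
Set (60)·k + (360) = 300  ⇒  (60)·k = -60  ⇒  k = -1.

k = -1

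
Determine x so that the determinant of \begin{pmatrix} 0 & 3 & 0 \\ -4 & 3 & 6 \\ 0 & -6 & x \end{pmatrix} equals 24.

Expanding along the column containing x, det(B) is linear in x: det(B) = (12)·x + (0).
Set (12)·x + (0) = 24  ⇒  (12)·x = 24  ⇒  x = 2.

2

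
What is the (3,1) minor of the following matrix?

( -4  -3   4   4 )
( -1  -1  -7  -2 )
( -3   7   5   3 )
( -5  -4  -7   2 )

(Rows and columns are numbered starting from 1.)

Delete row 3 and column 1; the remaining 3×3 submatrix is [-3 4 4; -1 -7 -2; -4 -7 2].
Its determinant is 40.

40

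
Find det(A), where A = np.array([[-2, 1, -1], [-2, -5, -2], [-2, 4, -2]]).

Expand along column 1:
  + (-2) · |-5 -2; 4 -2| = (-2)·(10 − (-8)) = -36
  − (-2) · |1 -1; 4 -2| = −(-2)·(-2 − (-4)) = 4
  + (-2) · |1 -1; -5 -2| = (-2)·(-2 − 5) = 14
Sum: (-36) + (4) + (14) = -18

|A| = -18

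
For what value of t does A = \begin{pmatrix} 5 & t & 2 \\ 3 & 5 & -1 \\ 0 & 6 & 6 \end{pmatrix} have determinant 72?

8

Expanding along the row containing t, det(A) is linear in t: det(A) = (-18)·t + (216).
Set (-18)·t + (216) = 72  ⇒  (-18)·t = -144  ⇒  t = 8.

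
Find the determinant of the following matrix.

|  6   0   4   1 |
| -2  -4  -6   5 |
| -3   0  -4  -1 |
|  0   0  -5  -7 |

Expand along column 2 (it has 3 zeros):
  + (-4) · M_22   where M_22 = det([6 4 1; -3 -4 -1; 0 -5 -7]) = 69
det = (+1)·(-4)·(69) = -276

-276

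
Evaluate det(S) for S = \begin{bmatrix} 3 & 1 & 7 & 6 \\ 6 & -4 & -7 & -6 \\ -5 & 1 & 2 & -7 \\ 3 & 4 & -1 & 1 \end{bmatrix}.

Expand along row 1:
  + (3) · M_11   where M_11 = det([-4 -7 -6; 1 2 -7; 4 -1 1]) = 277
  − (1) · M_12   where M_12 = det([6 -7 -6; -5 2 -7; 3 -1 1]) = 88
  + (7) · M_13   where M_13 = det([6 -4 -6; -5 1 -7; 3 4 1]) = 376
  − (6) · M_14   where M_14 = det([6 -4 -7; -5 1 2; 3 4 -1]) = 103
det = (+1)·(3)·(277) + (-1)·(1)·(88) + (+1)·(7)·(376) + (-1)·(6)·(103) = 2757

The determinant is 2757.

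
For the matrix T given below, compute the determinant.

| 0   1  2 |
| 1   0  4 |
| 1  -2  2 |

Expand along row 1:
  − 1 · |1 4; 1 2| = −1·(2 − 4) = 2
  + 2 · |1 0; 1 -2| = 2·(-2 − 0) = -4
Sum: (2) + (-4) = -2

det(T) = -2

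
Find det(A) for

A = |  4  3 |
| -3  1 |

det(A) = 4·1 − 3·(-3) = 4 − (-9) = 13

The determinant is 13.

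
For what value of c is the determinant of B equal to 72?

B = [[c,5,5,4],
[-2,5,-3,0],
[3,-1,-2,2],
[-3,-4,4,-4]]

Expanding along the row containing c, det(B) is linear in c: det(B) = (36)·c + (-36).
Set (36)·c + (-36) = 72  ⇒  (36)·c = 108  ⇒  c = 3.

c = 3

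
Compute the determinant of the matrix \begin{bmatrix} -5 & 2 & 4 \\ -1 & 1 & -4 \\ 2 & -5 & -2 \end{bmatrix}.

Expand along column 1:
  + (-5) · |1 -4; -5 -2| = (-5)·(-2 − 20) = 110
  − (-1) · |2 4; -5 -2| = −(-1)·(-4 − (-20)) = 16
  + 2 · |2 4; 1 -4| = 2·(-8 − 4) = -24
Sum: (110) + (16) + (-24) = 102

102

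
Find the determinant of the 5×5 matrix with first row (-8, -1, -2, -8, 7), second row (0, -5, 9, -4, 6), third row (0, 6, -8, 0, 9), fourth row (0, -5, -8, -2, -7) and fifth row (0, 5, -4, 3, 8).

Expand along column 1 (it has 4 zeros):
  + (-8) · M_11   where M_11 = det([-5 9 -4 6; 6 -8 0 9; -5 -8 -2 -7; 5 -4 3 8]) = 3375
det = (+1)·(-8)·(3375) = -27000

-27000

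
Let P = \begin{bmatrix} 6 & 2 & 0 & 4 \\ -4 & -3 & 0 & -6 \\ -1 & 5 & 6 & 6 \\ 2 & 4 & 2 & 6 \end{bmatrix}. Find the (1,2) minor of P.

Delete row 1 and column 2; the remaining 3×3 submatrix is [-4 0 -6; -1 6 6; 2 2 6].
Its determinant is -12.

The minor is -12.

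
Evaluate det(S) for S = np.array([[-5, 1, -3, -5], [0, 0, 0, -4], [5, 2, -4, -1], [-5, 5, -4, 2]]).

500

Expand along row 2 (it has 3 zeros):
  + (-4) · M_24   where M_24 = det([-5 1 -3; 5 2 -4; -5 5 -4]) = -125
det = (+1)·(-4)·(-125) = 500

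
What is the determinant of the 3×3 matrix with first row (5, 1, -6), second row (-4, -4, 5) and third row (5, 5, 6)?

Expand along row 1:
  + 5 · |-4 5; 5 6| = 5·(-24 − 25) = -245
  − 1 · |-4 5; 5 6| = −1·(-24 − 25) = 49
  + (-6) · |-4 -4; 5 5| = (-6)·(-20 − (-20)) = 0
Sum: (-245) + (49) + (0) = -196

The determinant is -196.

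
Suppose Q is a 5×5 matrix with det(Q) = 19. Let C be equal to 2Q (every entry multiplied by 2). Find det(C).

For a 5×5 matrix, det(2Q) = 2^5·det(Q) = 32·det(Q).
det(C) = (32)·(19) = 608

608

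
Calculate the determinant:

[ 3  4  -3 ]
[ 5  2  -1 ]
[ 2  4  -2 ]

Expand along column 1:
  + 3 · |2 -1; 4 -2| = 3·(-4 − (-4)) = 0
  − 5 · |4 -3; 4 -2| = −5·(-8 − (-12)) = -20
  + 2 · |4 -3; 2 -1| = 2·(-4 − (-6)) = 4
Sum: (0) + (-20) + (4) = -16

-16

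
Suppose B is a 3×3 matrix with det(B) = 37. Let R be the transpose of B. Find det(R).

37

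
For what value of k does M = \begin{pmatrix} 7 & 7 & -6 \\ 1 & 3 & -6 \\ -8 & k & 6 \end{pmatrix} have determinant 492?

Expanding along the row containing k, det(M) is linear in k: det(M) = (36)·k + (276).
Set (36)·k + (276) = 492  ⇒  (36)·k = 216  ⇒  k = 6.

k = 6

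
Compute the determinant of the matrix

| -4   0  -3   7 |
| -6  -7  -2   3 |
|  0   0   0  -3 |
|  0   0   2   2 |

The determinant is 168.

The matrix is block upper-triangular with a 2×2 block and a 2×2 block on the diagonal, so its determinant equals the product of the determinants of the diagonal blocks.
det of the 2×2 block = 28
det of the 2×2 block = 6
det = (28)·(6) = 168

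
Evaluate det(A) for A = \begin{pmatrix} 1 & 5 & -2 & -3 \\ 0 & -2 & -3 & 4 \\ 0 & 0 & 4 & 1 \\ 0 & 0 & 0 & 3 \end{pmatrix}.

A is upper triangular, so det(A) is the product of the diagonal entries:
det = (1) · (-2) · (4) · (3) = -24

det(A) = -24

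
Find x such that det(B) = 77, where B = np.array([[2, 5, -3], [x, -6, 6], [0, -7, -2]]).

-1

Expanding along the row containing x, det(B) is linear in x: det(B) = (31)·x + (108).
Set (31)·x + (108) = 77  ⇒  (31)·x = -31  ⇒  x = -1.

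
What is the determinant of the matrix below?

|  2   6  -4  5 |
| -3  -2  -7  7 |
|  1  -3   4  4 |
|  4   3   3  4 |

Expand along row 1:
  + (2) · M_11   where M_11 = det([-2 -7 7; -3 4 4; 3 3 4]) = -323
  − (6) · M_12   where M_12 = det([-3 -7 7; 1 4 4; 4 3 4]) = -187
  + (-4) · M_13   where M_13 = det([-3 -2 7; 1 -3 4; 4 3 4]) = 153
  − (5) · M_14   where M_14 = det([-3 -2 -7; 1 -3 4; 4 3 3]) = -68
det = (+1)·(2)·(-323) + (-1)·(6)·(-187) + (+1)·(-4)·(153) + (-1)·(5)·(-68) = 204

204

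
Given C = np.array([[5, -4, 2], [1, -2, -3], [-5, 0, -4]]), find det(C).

Expand along row 3:
  + (-5) · |-4 2; -2 -3| = (-5)·(12 − (-4)) = -80
  + (-4) · |5 -4; 1 -2| = (-4)·(-10 − (-4)) = 24
Sum: (-80) + (24) = -56

The determinant is -56.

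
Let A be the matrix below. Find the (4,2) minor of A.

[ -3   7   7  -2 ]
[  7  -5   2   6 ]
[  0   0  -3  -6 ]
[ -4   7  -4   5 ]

Delete row 4 and column 2; the remaining 3×3 submatrix is [-3 7 -2; 7 2 6; 0 -3 -6].
Its determinant is 318.

The minor is 318.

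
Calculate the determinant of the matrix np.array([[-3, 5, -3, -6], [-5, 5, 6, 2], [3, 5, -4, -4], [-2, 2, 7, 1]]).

Expand along row 1:
  + (-3) · M_11   where M_11 = det([5 6 2; 5 -4 -4; 2 7 1]) = 128
  − (5) · M_12   where M_12 = det([-5 6 2; 3 -4 -4; -2 7 1]) = -64
  + (-3) · M_13   where M_13 = det([-5 5 2; 3 5 -4; -2 2 1]) = -8
  − (-6) · M_14   where M_14 = det([-5 5 6; 3 5 -4; -2 2 7]) = -184
det = (+1)·(-3)·(128) + (-1)·(5)·(-64) + (+1)·(-3)·(-8) + (-1)·(-6)·(-184) = -1144

-1144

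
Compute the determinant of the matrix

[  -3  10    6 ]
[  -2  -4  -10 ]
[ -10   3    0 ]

634

Expand along column 3:
  + 6 · |-2 -4; -10 3| = 6·(-6 − 40) = -276
  − (-10) · |-3 10; -10 3| = −(-10)·(-9 − (-100)) = 910
Sum: (-276) + (910) = 634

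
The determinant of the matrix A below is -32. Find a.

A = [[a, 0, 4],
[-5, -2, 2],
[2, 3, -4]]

Expanding along the column containing a, det(A) is linear in a: det(A) = (2)·a + (-44).
Set (2)·a + (-44) = -32  ⇒  (2)·a = 12  ⇒  a = 6.

6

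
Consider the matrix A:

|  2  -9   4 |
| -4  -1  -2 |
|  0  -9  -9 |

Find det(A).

The determinant is 450.

Expand along row 3:
  − (-9) · |2 4; -4 -2| = −(-9)·(-4 − (-16)) = 108
  + (-9) · |2 -9; -4 -1| = (-9)·(-2 − 36) = 342
Sum: (108) + (342) = 450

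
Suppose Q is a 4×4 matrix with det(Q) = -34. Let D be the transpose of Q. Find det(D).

The determinant is -34.

det(Qᵀ) = det(Q).
det(D) = (1)·(-34) = -34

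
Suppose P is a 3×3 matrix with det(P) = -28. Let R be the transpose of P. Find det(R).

-28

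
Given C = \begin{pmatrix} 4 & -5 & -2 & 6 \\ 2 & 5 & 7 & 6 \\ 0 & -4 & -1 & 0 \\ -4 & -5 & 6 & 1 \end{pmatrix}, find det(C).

Expand along row 3 (it has 2 zeros):
  − (-4) · M_32   where M_32 = det([4 -2 6; 2 7 6; -4 6 1]) = 176
  + (-1) · M_33   where M_33 = det([4 -5 6; 2 5 6; -4 -5 1]) = 330
det = (-1)·(-4)·(176) + (+1)·(-1)·(330) = 374

374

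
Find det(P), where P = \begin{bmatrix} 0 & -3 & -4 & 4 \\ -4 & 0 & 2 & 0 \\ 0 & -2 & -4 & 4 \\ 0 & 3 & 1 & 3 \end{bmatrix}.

det(P) = 64

Expand along column 1 (it has 3 zeros):
  − (-4) · M_21   where M_21 = det([-3 -4 4; -2 -4 4; 3 1 3]) = 16
det = (-1)·(-4)·(16) = 64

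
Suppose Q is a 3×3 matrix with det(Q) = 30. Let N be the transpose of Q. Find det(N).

|N| = 30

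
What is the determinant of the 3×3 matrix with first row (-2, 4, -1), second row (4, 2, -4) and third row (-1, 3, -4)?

The determinant is 58.

Expand along column 1:
  + (-2) · |2 -4; 3 -4| = (-2)·(-8 − (-12)) = -8
  − 4 · |4 -1; 3 -4| = −4·(-16 − (-3)) = 52
  + (-1) · |4 -1; 2 -4| = (-1)·(-16 − (-2)) = 14
Sum: (-8) + (52) + (14) = 58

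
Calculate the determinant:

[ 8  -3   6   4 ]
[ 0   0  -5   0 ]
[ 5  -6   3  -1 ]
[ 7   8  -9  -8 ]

3385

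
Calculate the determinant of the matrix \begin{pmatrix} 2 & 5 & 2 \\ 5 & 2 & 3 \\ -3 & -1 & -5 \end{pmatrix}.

68

Expand along column 1:
  + 2 · |2 3; -1 -5| = 2·(-10 − (-3)) = -14
  − 5 · |5 2; -1 -5| = −5·(-25 − (-2)) = 115
  + (-3) · |5 2; 2 3| = (-3)·(15 − 4) = -33
Sum: (-14) + (115) + (-33) = 68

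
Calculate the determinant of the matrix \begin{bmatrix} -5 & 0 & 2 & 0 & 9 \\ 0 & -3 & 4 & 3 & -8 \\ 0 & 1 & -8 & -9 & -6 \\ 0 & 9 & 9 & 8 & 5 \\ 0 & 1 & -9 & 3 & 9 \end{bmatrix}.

-47750

Expand along column 1 (it has 4 zeros):
  + (-5) · M_11   where M_11 = det([-3 4 3 -8; 1 -8 -9 -6; 9 9 8 5; 1 -9 3 9]) = 9550
det = (+1)·(-5)·(9550) = -47750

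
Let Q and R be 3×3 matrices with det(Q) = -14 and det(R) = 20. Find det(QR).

det(QR) = det(Q)·det(R) = (-14)·(20) = -280

-280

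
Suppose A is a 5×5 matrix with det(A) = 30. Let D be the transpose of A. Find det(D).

30

det(Aᵀ) = det(A).
det(D) = (1)·(30) = 30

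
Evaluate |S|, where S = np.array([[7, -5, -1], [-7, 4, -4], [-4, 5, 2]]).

65

Expand along row 1:
  + 7 · |4 -4; 5 2| = 7·(8 − (-20)) = 196
  − (-5) · |-7 -4; -4 2| = −(-5)·(-14 − 16) = -150
  + (-1) · |-7 4; -4 5| = (-1)·(-35 − (-16)) = 19
Sum: (196) + (-150) + (19) = 65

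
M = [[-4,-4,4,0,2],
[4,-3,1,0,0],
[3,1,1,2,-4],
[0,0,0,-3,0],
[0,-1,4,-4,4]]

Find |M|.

det(M) = -1650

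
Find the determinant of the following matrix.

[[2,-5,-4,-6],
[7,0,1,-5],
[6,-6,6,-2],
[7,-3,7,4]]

Expand along row 2 (it has 1 zero):
  − (7) · M_21   where M_21 = det([-5 -4 -6; -6 6 -2; -3 7 4]) = -166
  − (1) · M_23   where M_23 = det([2 -5 -6; 6 -6 -2; 7 -3 4]) = -14
  + (-5) · M_24   where M_24 = det([2 -5 -4; 6 -6 6; 7 -3 7]) = -144
det = (-1)·(7)·(-166) + (-1)·(1)·(-14) + (+1)·(-5)·(-144) = 1896

1896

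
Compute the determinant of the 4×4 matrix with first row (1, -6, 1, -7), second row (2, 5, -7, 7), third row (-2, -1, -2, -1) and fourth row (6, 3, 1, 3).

The determinant is 90.

Expand along row 1:
  + (1) · M_11   where M_11 = det([5 -7 7; -1 -2 -1; 3 1 3]) = 10
  − (-6) · M_12   where M_12 = det([2 -7 7; -2 -2 -1; 6 1 3]) = 60
  + (1) · M_13   where M_13 = det([2 5 7; -2 -1 -1; 6 3 3]) = 0
  − (-7) · M_14   where M_14 = det([2 5 -7; -2 -1 -2; 6 3 1]) = -40
det = (+1)·(1)·(10) + (-1)·(-6)·(60) + (+1)·(1)·(0) + (-1)·(-7)·(-40) = 90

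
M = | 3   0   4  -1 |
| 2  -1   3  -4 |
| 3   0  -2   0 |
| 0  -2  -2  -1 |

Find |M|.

Expand along row 3 (it has 2 zeros):
  + (3) · M_31   where M_31 = det([0 4 -1; -1 3 -4; -2 -2 -1]) = 20
  + (-2) · M_33   where M_33 = det([3 0 -1; 2 -1 -4; 0 -2 -1]) = -17
det = (+1)·(3)·(20) + (+1)·(-2)·(-17) = 94

|M| = 94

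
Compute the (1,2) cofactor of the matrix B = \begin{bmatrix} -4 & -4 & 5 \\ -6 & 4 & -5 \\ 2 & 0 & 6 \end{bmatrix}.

Delete row 1 and column 2; the remaining 2×2 submatrix is [-6 -5; 2 6].
Its determinant is (-6)·6 − (-5)·2 = -26.
The cofactor carries sign (−1)^(1+2) = −1, so C_{1,2} = −(-26) = 26.

26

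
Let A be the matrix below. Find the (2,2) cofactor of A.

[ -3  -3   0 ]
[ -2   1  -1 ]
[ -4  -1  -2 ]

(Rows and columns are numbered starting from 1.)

Delete row 2 and column 2; the remaining 2×2 submatrix is [-3 0; -4 -2].
Its determinant is (-3)·(-2) − 0·(-4) = 6.
The cofactor carries sign (−1)^(2+2) = +1, so C_{2,2} = +(6) = 6.

6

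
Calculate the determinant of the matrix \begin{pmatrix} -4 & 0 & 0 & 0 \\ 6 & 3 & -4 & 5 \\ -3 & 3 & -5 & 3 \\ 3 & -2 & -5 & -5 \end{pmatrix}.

Expand along row 1 (it has 3 zeros):
  + (-4) · M_11   where M_11 = det([3 -4 5; 3 -5 3; -2 -5 -5]) = -41
det = (+1)·(-4)·(-41) = 164

The determinant is 164.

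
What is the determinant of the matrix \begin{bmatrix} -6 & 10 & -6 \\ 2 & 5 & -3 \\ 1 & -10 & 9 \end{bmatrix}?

Expand along row 1:
  + (-6) · |5 -3; -10 9| = (-6)·(45 − 30) = -90
  − 10 · |2 -3; 1 9| = −10·(18 − (-3)) = -210
  + (-6) · |2 5; 1 -10| = (-6)·(-20 − 5) = 150
Sum: (-90) + (-210) + (150) = -150

-150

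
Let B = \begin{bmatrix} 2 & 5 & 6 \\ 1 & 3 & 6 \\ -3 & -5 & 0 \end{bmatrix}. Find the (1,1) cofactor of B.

Delete row 1 and column 1; the remaining 2×2 submatrix is [3 6; -5 0].
Its determinant is 3·0 − 6·(-5) = 30.
The cofactor carries sign (−1)^(1+1) = +1, so C_{1,1} = +(30) = 30.

30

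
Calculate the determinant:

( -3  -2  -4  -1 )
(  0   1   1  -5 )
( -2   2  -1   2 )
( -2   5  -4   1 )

-278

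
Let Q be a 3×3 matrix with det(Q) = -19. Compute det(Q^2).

The determinant is 361.

det(Q^2) = (det Q)^2 = (-19)^2 = 361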